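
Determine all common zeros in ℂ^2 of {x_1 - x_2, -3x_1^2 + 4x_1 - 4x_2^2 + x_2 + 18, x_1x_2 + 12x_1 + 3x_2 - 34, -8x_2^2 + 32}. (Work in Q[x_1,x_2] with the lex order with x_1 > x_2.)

Compute a lex Gröbner basis by Buchberger's algorithm.
f_1 = x_1 - x_2, LT = x_1.
f_2 = -3x_1^2 + 4x_1 - 4x_2^2 + x_2 + 18, LT = x_1^2.
f_3 = x_1x_2 + 12x_1 + 3x_2 - 34, LT = x_1x_2.
f_4 = -8x_2^2 + 32, LT = x_2^2.

S(f_1,f_2): lcm = x_1^2. S = -x_1x_2 + 4/3x_1 - 4/3x_2^2 + 1/3x_2 + 6.
  leading term x_1x_2: subtract (-x_2)·f_1 from -x_1x_2 + 4/3x_1 - 4/3x_2^2 + 1/3x_2 + 6 → 4/3x_1 - 7/3x_2^2 + 1/3x_2 + 6
  leading term x_1: subtract (4/3)·f_1 from 4/3x_1 - 7/3x_2^2 + 1/3x_2 + 6 → -7/3x_2^2 + 5/3x_2 + 6
  leading term x_2^2: subtract (7/24)·f_4 from -7/3x_2^2 + 5/3x_2 + 6 → 5/3x_2 - 10/3
  leading term x_2: no divisor's leading term divides it; move 5/3x_2 to the remainder.
  leading term 1: no divisor's leading term divides it; move -10/3 to the remainder.
  remainder 5/3x_2 - 10/3 ≠ 0; add h_5 = 5/3x_2 - 10/3 to the basis.

The other S-polynomials (S(f_1,f_3), S(f_1,f_4), S(f_2,f_3), S(f_2,f_4), S(f_3,f_4), S(f_1,h_5), S(f_2,h_5), S(f_3,h_5), S(f_4,h_5)) all reduce to 0 modulo the current basis, so we have a Gröbner basis.
Inter-reduce: drop elements whose leading term is divisible by another's, tail-reduce, and make monic.
Reduced Gröbner basis: {x_1 - 2, x_2 - 2}.

Since the basis is lex-ordered, x_2 - 2 is univariate in x_2. Its roots are {2}. Back-substituting each root into the other basis elements fixes the other coordinates.
  x_2 = 2: the earlier basis element becomes x_1 - 2 = 0, giving x_1 = 2 — point (2, 2).
Check: every point annihilates each of the original generators.

{(2, 2)}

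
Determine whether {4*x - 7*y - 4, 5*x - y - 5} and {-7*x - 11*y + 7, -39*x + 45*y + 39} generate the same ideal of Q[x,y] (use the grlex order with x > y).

Equality of ideals is decidable: compute both reduced Gröbner bases (unique for the ordering) and check whether they agree.
Buchberger on the first generating set:
f_1 = 4*x - 7*y - 4, LT = x.
f_2 = 5*x - y - 5, LT = x.

S(f_1,f_2): lcm = x. S = -31/20*y.
  reduce S modulo (f_1, f_2):
  remainder -31/20*y ≠ 0; add g_3 = -31/20*y to the basis.

The other S-polynomials (S(f_1,g_3), S(f_2,g_3)) all reduce to 0 modulo the current basis, so we have a Gröbner basis.
Inter-reduce: drop elements whose leading term is divisible by another's, tail-reduce, and make monic.
Reduced Gröbner basis: {x - 1, y}.

Buchberger on the second generating set:
h_1 = -7*x - 11*y + 7, LT = x.
h_2 = -39*x + 45*y + 39, LT = x.

S(h_1,h_2): lcm = x. S = 248/91*y.
  reduce S modulo (h_1, h_2):
  remainder 248/91*y ≠ 0; add k_3 = 248/91*y to the basis.

The other S-polynomials (S(h_1,k_3), S(h_2,k_3)) all reduce to 0 modulo the current basis, so we have a Gröbner basis.
Inter-reduce: drop elements whose leading term is divisible by another's, tail-reduce, and make monic.
Reduced Gröbner basis: {x - 1, y}.

Same reduced basis, so the two generating sets span the same ideal.

Yes, the ideals are equal.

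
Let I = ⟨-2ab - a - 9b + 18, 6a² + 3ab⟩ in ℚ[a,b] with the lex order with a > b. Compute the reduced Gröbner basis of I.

G = {a - ⅕b² + 11/5b - 18/5, b³ - 21/2b² + 35b - 36}

f_1 = -2ab - a - 9b + 18, LT = ab.
f_2 = 6a² + 3ab, LT = a².

S(f_1,f_2): lcm = a²b. S = ½a² - ½ab² + 9/2ab - 9a.
  leading term a²: subtract (1/12)·f_2 from ½a² - ½ab² + 9/2ab - 9a → -½ab² + 17/4ab - 9a
  leading term ab²: subtract (¼b)·f_1 from -½ab² + 17/4ab - 9a → 9/2ab - 9a + 9/4b² - 9/2b
  leading term ab: subtract (-9/4)·f_1 from 9/2ab - 9a + 9/4b² - 9/2b → -45/4a + 9/4b² - 99/4b + 81/2
  leading term a: no divisor's leading term divides it; move -45/4a to the remainder.
  leading term b²: no divisor's leading term divides it; move 9/4b² to the remainder.
  leading term b: no divisor's leading term divides it; move -99/4b to the remainder.
  leading term 1: no divisor's leading term divides it; move 81/2 to the remainder.
  remainder -45/4a + 9/4b² - 99/4b + 81/2 ≠ 0; add g_3 = -45/4a + 9/4b² - 99/4b + 81/2 to the basis.

S(f_1,g_3): lcm = ab. S = ½a + ⅕b³ - 11/5b² + 81/10b - 9.
  leading term a: subtract (-2/45)·g_3 from ½a + ⅕b³ - 11/5b² + 81/10b - 9 → ⅕b³ - 21/10b² + 7b - 36/5
  leading term b³: no divisor's leading term divides it; move ⅕b³ to the remainder.
  leading term b²: no divisor's leading term divides it; move -21/10b² to the remainder.
  leading term b: no divisor's leading term divides it; move 7b to the remainder.
  leading term 1: no divisor's leading term divides it; move -36/5 to the remainder.
  remainder ⅕b³ - 21/10b² + 7b - 36/5 ≠ 0; add g_4 = ⅕b³ - 21/10b² + 7b - 36/5 to the basis.

S(f_2,g_3): lcm = a². S = ⅕ab² - 17/10ab + 18/5a.
  leading term ab²: subtract (-1/10b)·f_1 from ⅕ab² - 17/10ab + 18/5a → -9/5ab + 18/5a - 9/10b² + 9/5b
  leading term ab: subtract (9/10)·f_1 from -9/5ab + 18/5a - 9/10b² + 9/5b → 9/2a - 9/10b² + 99/10b - 81/5
  leading term a: subtract (-⅖)·g_3 from 9/2a - 9/10b² + 99/10b - 81/5 → 0
  remainder 0.

S(f_1,g_4): lcm = ab³. S = 11ab² - 35ab + 36a + 9/2b³ - 9b².
  leading term ab²: subtract (-11/2b)·f_1 from 11ab² - 35ab + 36a + 9/2b³ - 9b² → -81/2ab + 36a + 9/2b³ - 117/2b² + 99b
  leading term ab: subtract (81/4)·f_1 from -81/2ab + 36a + 9/2b³ - 117/2b² + 99b → 225/4a + 9/2b³ - 117/2b² + 1125/4b - 729/2
  leading term a: subtract (-5)·g_3 from 225/4a + 9/2b³ - 117/2b² + 1125/4b - 729/2 → 9/2b³ - 189/4b² + 315/2b - 162
  leading term b³: subtract (45/2)·g_4 from 9/2b³ - 189/4b² + 315/2b - 162 → 0
  remainder 0.

S(f_2,g_4): leading monomials are coprime, so the S-polynomial reduces to 0 (Buchberger's first criterion).
S(g_3,g_4): leading monomials are coprime, so the S-polynomial reduces to 0 (Buchberger's first criterion).
Every S-polynomial of the final basis reduces to 0, so we have a Gröbner basis.
Inter-reduce: drop elements whose leading term is divisible by another's, tail-reduce, and make monic.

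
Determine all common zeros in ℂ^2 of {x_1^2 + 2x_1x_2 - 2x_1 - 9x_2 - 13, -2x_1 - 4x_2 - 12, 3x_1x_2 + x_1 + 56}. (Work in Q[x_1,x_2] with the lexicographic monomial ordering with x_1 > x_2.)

{(4, -5)}

Compute a lex Gröbner basis by Buchberger's algorithm.
f_1 = x_1^2 + 2x_1x_2 - 2x_1 - 9x_2 - 13, LT = x_1^2.
f_2 = -2x_1 - 4x_2 - 12, LT = x_1.
f_3 = 3x_1x_2 + x_1 + 56, LT = x_1x_2.

S(f_1,f_2): lcm = x_1^2. S = -8x_1 - 9x_2 - 13.
  reduce S modulo (f_1, f_2, f_3):
  remainder 7x_2 + 35 ≠ 0; add h_4 = 7x_2 + 35 to the basis.

The other S-polynomials (S(f_1,f_3), S(f_2,f_3), S(f_1,h_4), S(f_2,h_4), S(f_3,h_4)) all reduce to 0 modulo the current basis, so we have a Gröbner basis.
Inter-reduce: drop elements whose leading term is divisible by another's, tail-reduce, and make monic.
Reduced Gröbner basis: {x_1 - 4, x_2 + 5}.

A lex Gröbner basis eliminates variables successively. Here x_2 + 5 depends only on x_2, with roots {-5}; lifting each root through the earlier basis elements recovers the full solutions.
  x_2 = -5: the earlier basis element becomes x_1 - 4 = 0, giving x_1 = 4 — point (4, -5).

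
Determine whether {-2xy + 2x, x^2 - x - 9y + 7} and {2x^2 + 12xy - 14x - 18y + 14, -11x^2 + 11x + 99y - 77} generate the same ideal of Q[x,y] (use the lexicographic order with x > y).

Yes, the ideals are equal.

Since reduced Gröbner bases are canonical representatives of ideals under a given ordering, it suffices to compute and compare them.
Buchberger on the first generating set:
f_1 = -2xy + 2x, LT = xy.
f_2 = x^2 - x - 9y + 7, LT = x^2.

S(f_1,f_2): lcm = x^2y. S = -x^2 + xy + 9y^2 - 7y.
  leading term x^2: subtract (-1)·f_2 from -x^2 + xy + 9y^2 - 7y → xy - x + 9y^2 - 16y + 7
  leading term xy: subtract (-1/2)·f_1 from xy - x + 9y^2 - 16y + 7 → 9y^2 - 16y + 7
  leading term y^2: no divisor's leading term divides it; move 9y^2 to the remainder.
  leading term y: no divisor's leading term divides it; move -16y to the remainder.
  leading term 1: no divisor's leading term divides it; move 7 to the remainder.
  remainder 9y^2 - 16y + 7 ≠ 0; add g_3 = 9y^2 - 16y + 7 to the basis.

The other S-polynomials (S(f_1,g_3), S(f_2,g_3)) all reduce to 0 modulo the current basis, so we have a Gröbner basis.
Inter-reduce: drop elements whose leading term is divisible by another's, tail-reduce, and make monic.
Reduced Gröbner basis: {x^2 - x - 9y + 7, xy - x, y^2 - 16/9y + 7/9}.

Buchberger on the second generating set:
h_1 = 2x^2 + 12xy - 14x - 18y + 14, LT = x^2.
h_2 = -11x^2 + 11x + 99y - 77, LT = x^2.

S(h_1,h_2): lcm = x^2. S = 6xy - 6x.
  leading term xy: no divisor's leading term divides it; move 6xy to the remainder.
  leading term x: no divisor's leading term divides it; move -6x to the remainder.
  remainder 6xy - 6x ≠ 0; add k_3 = 6xy - 6x to the basis.

S(h_1,k_3): lcm = x^2y. S = x^2 + 6xy^2 - 7xy - 9y^2 + 7y.
  leading term x^2: subtract (1/2)·h_1 from x^2 + 6xy^2 - 7xy - 9y^2 + 7y → 6xy^2 - 13xy + 7x - 9y^2 + 16y - 7
  leading term xy^2: subtract (y)·k_3 from 6xy^2 - 13xy + 7x - 9y^2 + 16y - 7 → -7xy + 7x - 9y^2 + 16y - 7
  leading term xy: subtract (-7/6)·k_3 from -7xy + 7x - 9y^2 + 16y - 7 → -9y^2 + 16y - 7
  leading term y^2: no divisor's leading term divides it; move -9y^2 to the remainder.
  leading term y: no divisor's leading term divides it; move 16y to the remainder.
  leading term 1: no divisor's leading term divides it; move -7 to the remainder.
  remainder -9y^2 + 16y - 7 ≠ 0; add k_4 = -9y^2 + 16y - 7 to the basis.

The other S-polynomials (S(h_2,k_3), S(h_1,k_4), S(h_2,k_4), S(k_3,k_4)) all reduce to 0 modulo the current basis, so we have a Gröbner basis.
Inter-reduce: drop elements whose leading term is divisible by another's, tail-reduce, and make monic.
Reduced Gröbner basis: {x^2 - x - 9y + 7, xy - x, y^2 - 16/9y + 7/9}.

The two bases agree; hence the ideals are identical.
The same test decides containment: I ⊆ J iff every generator of I reduces to 0 modulo a Gröbner basis of J.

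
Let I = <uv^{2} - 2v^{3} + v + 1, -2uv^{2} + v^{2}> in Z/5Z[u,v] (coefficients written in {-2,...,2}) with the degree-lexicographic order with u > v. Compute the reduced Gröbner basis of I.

f_1 = uv^{2} - 2v^{3} + v + 1, LT = uv^{2}.
f_2 = -2uv^{2} + v^{2}, LT = uv^{2}.

S(f_1,f_2): lcm = uv^{2}. S = -2v^{3} - 2v^{2} + v + 1.
  reduce S modulo (f_1, f_2):
  remainder -2v^{3} - 2v^{2} + v + 1 ≠ 0; add g_3 = -2v^{3} - 2v^{2} + v + 1 to the basis.

S(f_1,g_3): lcm = uv^{3}. S = -2v^{4} - uv^{2} - 2uv + v^{2} - 2u + v.
  reduce S modulo (f_1, f_2, g_3):
  remainder -2uv - 2u + v + 1 ≠ 0; add g_4 = -2uv - 2u + v + 1 to the basis.

S(f_1,g_4): lcm = uv^{2}. S = -2v^{3} - uv - 2v^{2} - v + 1.
  reduce S modulo (f_1, f_2, g_3, g_4):
  remainder u + 2 ≠ 0; add g_5 = u + 2 to the basis.

The other S-polynomials (S(f_2,g_3), S(f_2,g_4), S(g_3,g_4), S(f_1,g_5), S(f_2,g_5), S(g_3,g_5), S(g_4,g_5)) all reduce to 0 modulo the current basis, so we have a Gröbner basis.
Inter-reduce: drop elements whose leading term is divisible by another's, tail-reduce, and make monic.

G = {v^{3} + v^{2} + 2v + 2, u + 2}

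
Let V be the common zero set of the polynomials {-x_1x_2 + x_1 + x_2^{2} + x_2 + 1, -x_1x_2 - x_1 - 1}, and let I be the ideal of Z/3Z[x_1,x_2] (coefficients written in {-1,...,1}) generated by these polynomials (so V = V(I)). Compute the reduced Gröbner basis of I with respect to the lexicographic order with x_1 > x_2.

Buchberger's algorithm terminates because the ascending chain of leading-term ideals stabilizes.

f_1 = -x_1x_2 + x_1 + x_2^{2} + x_2 + 1, LT = x_1x_2.
f_2 = -x_1x_2 - x_1 - 1, LT = x_1x_2.

S(f_1,f_2): lcm = x_1x_2. S = x_1 - x_2^{2} - x_2 + 1.
  leading term x_1: no divisor's leading term divides it; move x_1 to the remainder.
  leading term x_2^{2}: no divisor's leading term divides it; move -x_2^{2} to the remainder.
  leading term x_2: no divisor's leading term divides it; move -x_2 to the remainder.
  leading term 1: no divisor's leading term divides it; move 1 to the remainder.
  remainder x_1 - x_2^{2} - x_2 + 1 ≠ 0; add g_3 = x_1 - x_2^{2} - x_2 + 1 to the basis.

S(f_1,g_3): lcm = x_1x_2. S = -x_1 + x_2^{3} + x_2 - 1.
  leading term x_1: subtract (-1)·g_3 from -x_1 + x_2^{3} + x_2 - 1 → x_2^{3} - x_2^{2}
  leading term x_2^{3}: no divisor's leading term divides it; move x_2^{3} to the remainder.
  leading term x_2^{2}: no divisor's leading term divides it; move -x_2^{2} to the remainder.
  remainder x_2^{3} - x_2^{2} ≠ 0; add g_4 = x_2^{3} - x_2^{2} to the basis.

The other S-polynomials (S(f_2,g_3), S(f_1,g_4), S(f_2,g_4), S(g_3,g_4)) all reduce to 0 modulo the current basis, so we have a Gröbner basis.
Inter-reduce: drop elements whose leading term is divisible by another's, tail-reduce, and make monic.

G = {x_1 - x_2^{2} - x_2 + 1, x_2^{3} - x_2^{2}}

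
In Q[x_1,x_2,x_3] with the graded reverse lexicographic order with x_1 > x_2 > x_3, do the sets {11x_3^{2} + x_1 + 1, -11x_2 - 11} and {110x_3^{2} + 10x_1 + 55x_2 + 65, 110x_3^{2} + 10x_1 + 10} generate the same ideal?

Yes, the ideals are equal.

Since reduced Gröbner bases are canonical representatives of ideals under a given ordering, it suffices to compute and compare them.
Buchberger on the first generating set:
f_1 = 11x_3^{2} + x_1 + 1, LT = x_3^{2}.
f_2 = -11x_2 - 11, LT = x_2.

The S-polynomials (S(f_1,f_2)) all reduce to 0 modulo the current basis, so we have a Gröbner basis.
Inter-reduce: drop elements whose leading term is divisible by another's, tail-reduce, and make monic.
Reduced Gröbner basis: {x_3^{2} + \tfrac{1}{11}x_1 + \tfrac{1}{11}, x_2 + 1}.

Buchberger on the second generating set:
h_1 = 110x_3^{2} + 10x_1 + 55x_2 + 65, LT = x_3^{2}.
h_2 = 110x_3^{2} + 10x_1 + 10, LT = x_3^{2}.

S(h_1,h_2): lcm = x_3^{2}. S = \tfrac{1}{2}x_2 + \tfrac{1}{2}.
  leading term x_2: no divisor's leading term divides it; move \tfrac{1}{2}x_2 to the remainder.
  leading term 1: no divisor's leading term divides it; move \tfrac{1}{2} to the remainder.
  remainder \tfrac{1}{2}x_2 + \tfrac{1}{2} ≠ 0; add k_3 = \tfrac{1}{2}x_2 + \tfrac{1}{2} to the basis.

The other S-polynomials (S(h_1,k_3), S(h_2,k_3)) all reduce to 0 modulo the current basis, so we have a Gröbner basis.
Inter-reduce: drop elements whose leading term is divisible by another's, tail-reduce, and make monic.
Reduced Gröbner basis: {x_3^{2} + \tfrac{1}{11}x_1 + \tfrac{1}{11}, x_2 + 1}.

The two bases agree; hence the ideals are identical.
The same test decides containment: I ⊆ J iff every generator of I reduces to 0 modulo a Gröbner basis of J.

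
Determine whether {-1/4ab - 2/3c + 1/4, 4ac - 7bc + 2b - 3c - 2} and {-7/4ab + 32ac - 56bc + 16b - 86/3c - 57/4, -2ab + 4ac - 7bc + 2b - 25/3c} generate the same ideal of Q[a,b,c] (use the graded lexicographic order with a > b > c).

Since reduced Gröbner bases are canonical representatives of ideals under a given ordering, it suffices to compute and compare them.
Buchberger on the first generating set:
f_1 = -1/4ab - 2/3c + 1/4, LT = ab.
f_2 = 4ac - 7bc + 2b - 3c - 2, LT = ac.

S(f_1,f_2): lcm = abc. S = 7/4b^2c - 1/2b^2 + 3/4bc + 8/3c^2 + 1/2b - c.
  leading term b^2c: no divisor's leading term divides it; move 7/4b^2c to the remainder.
  leading term b^2: no divisor's leading term divides it; move -1/2b^2 to the remainder.
  leading term bc: no divisor's leading term divides it; move 3/4bc to the remainder.
  leading term c^2: no divisor's leading term divides it; move 8/3c^2 to the remainder.
  leading term b: no divisor's leading term divides it; move 1/2b to the remainder.
  leading term c: no divisor's leading term divides it; move -c to the remainder.
  remainder 7/4b^2c - 1/2b^2 + 3/4bc + 8/3c^2 + 1/2b - c ≠ 0; add g_3 = 7/4b^2c - 1/2b^2 + 3/4bc + 8/3c^2 + 1/2b - c to the basis.

The other S-polynomials (S(f_1,g_3), S(f_2,g_3)) all reduce to 0 modulo the current basis, so we have a Gröbner basis.
Inter-reduce: drop elements whose leading term is divisible by another's, tail-reduce, and make monic.
Reduced Gröbner basis: {b^2c - 2/7b^2 + 3/7bc + 32/21c^2 + 2/7b - 4/7c, ab + 8/3c - 1, ac - 7/4bc + 1/2b - 3/4c - 1/2}.

Buchberger on the second generating set:
h_1 = -7/4ab + 32ac - 56bc + 16b - 86/3c - 57/4, LT = ab.
h_2 = -2ab + 4ac - 7bc + 2b - 25/3c, LT = ab.

S(h_1,h_2): lcm = ab. S = -114/7ac + 57/2bc - 57/7b + 171/14c + 57/7.
  leading term ac: no divisor's leading term divides it; move -114/7ac to the remainder.
  leading term bc: no divisor's leading term divides it; move 57/2bc to the remainder.
  leading term b: no divisor's leading term divides it; move -57/7b to the remainder.
  leading term c: no divisor's leading term divides it; move 171/14c to the remainder.
  leading term 1: no divisor's leading term divides it; move 57/7 to the remainder.
  remainder -114/7ac + 57/2bc - 57/7b + 171/14c + 57/7 ≠ 0; add k_3 = -114/7ac + 57/2bc - 57/7b + 171/14c + 57/7 to the basis.

S(h_1,k_3): lcm = abc. S = -128/7ac^2 + 7/4b^2c + 32bc^2 - 1/2b^2 - 235/28bc + 344/21c^2 + 1/2b + 57/7c.
  leading term ac^2: subtract (64/57c)·k_3 from -128/7ac^2 + 7/4b^2c + 32bc^2 - 1/2b^2 - 235/28bc + 344/21c^2 + 1/2b + 57/7c → 7/4b^2c - 1/2b^2 + 3/4bc + 8/3c^2 + 1/2b - c
  leading term b^2c: no divisor's leading term divides it; move 7/4b^2c to the remainder.
  leading term b^2: no divisor's leading term divides it; move -1/2b^2 to the remainder.
  leading term bc: no divisor's leading term divides it; move 3/4bc to the remainder.
  leading term c^2: no divisor's leading term divides it; move 8/3c^2 to the remainder.
  leading term b: no divisor's leading term divides it; move 1/2b to the remainder.
  leading term c: no divisor's leading term divides it; move -c to the remainder.
  remainder 7/4b^2c - 1/2b^2 + 3/4bc + 8/3c^2 + 1/2b - c ≠ 0; add k_4 = 7/4b^2c - 1/2b^2 + 3/4bc + 8/3c^2 + 1/2b - c to the basis.

The other S-polynomials (S(h_2,k_3), S(h_1,k_4), S(h_2,k_4), S(k_3,k_4)) all reduce to 0 modulo the current basis, so we have a Gröbner basis.
Inter-reduce: drop elements whose leading term is divisible by another's, tail-reduce, and make monic.
Reduced Gröbner basis: {b^2c - 2/7b^2 + 3/7bc + 32/21c^2 + 2/7b - 4/7c, ab + 8/3c - 1, ac - 7/4bc + 1/2b - 3/4c - 1/2}.

The two bases agree; hence the ideals are identical.

Yes, the ideals are equal.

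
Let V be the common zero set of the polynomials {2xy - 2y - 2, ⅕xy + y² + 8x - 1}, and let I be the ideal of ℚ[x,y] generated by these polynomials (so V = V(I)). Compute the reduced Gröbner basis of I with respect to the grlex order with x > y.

G = {x² - 11/10x + ⅛y + ⅛, xy - y - 1, y² + 8x + ⅕y - ⅘}

f_1 = 2xy - 2y - 2, LT = xy.
f_2 = ⅕xy + y² + 8x - 1, LT = xy.

S(f_1,f_2): lcm = xy. S = -5y² - 40x - y + 4.
  leading term y²: no divisor's leading term divides it; move -5y² to the remainder.
  leading term x: no divisor's leading term divides it; move -40x to the remainder.
  leading term y: no divisor's leading term divides it; move -y to the remainder.
  leading term 1: no divisor's leading term divides it; move 4 to the remainder.
  remainder -5y² - 40x - y + 4 ≠ 0; add g_3 = -5y² - 40x - y + 4 to the basis.

S(f_1,g_3): lcm = xy². S = -8x² - ⅕xy - y² + ⅘x - y.
  leading term x²: no divisor's leading term divides it; move -8x² to the remainder.
  leading term xy: subtract (-1/10)·f_1 from -⅕xy - y² + ⅘x - y → -y² + ⅘x - 6/5y - ⅕
  leading term y²: subtract (⅕)·g_3 from -y² + ⅘x - 6/5y - ⅕ → 44/5x - y - 1
  leading term x: no divisor's leading term divides it; move 44/5x to the remainder.
  leading term y: no divisor's leading term divides it; move -y to the remainder.
  leading term 1: no divisor's leading term divides it; move -1 to the remainder.
  remainder -8x² + 44/5x - y - 1 ≠ 0; add g_4 = -8x² + 44/5x - y - 1 to the basis.

The other S-polynomials (S(f_2,g_3), S(f_1,g_4), S(f_2,g_4), S(g_3,g_4)) all reduce to 0 modulo the current basis, so we have a Gröbner basis.
Inter-reduce: drop elements whose leading term is divisible by another's, tail-reduce, and make monic.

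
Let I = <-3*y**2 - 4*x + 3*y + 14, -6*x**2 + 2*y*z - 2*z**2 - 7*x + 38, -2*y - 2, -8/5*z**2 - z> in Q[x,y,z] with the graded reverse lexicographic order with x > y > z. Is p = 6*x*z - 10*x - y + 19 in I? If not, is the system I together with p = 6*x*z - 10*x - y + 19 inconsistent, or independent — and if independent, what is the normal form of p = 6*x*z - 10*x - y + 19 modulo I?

6*x*z - 10*x - y + 19 lies in I (it reduces to 0).

First compute the reduced Gröbner basis of I by Buchberger's algorithm.
f_1 = -3*y**2 - 4*x + 3*y + 14, LT = y**2.
f_2 = -6*x**2 + 2*y*z - 2*z**2 - 7*x + 38, LT = x**2.
f_3 = -2*y - 2, LT = y.
f_4 = -8/5*z**2 - z, LT = z**2.

S(f_1,f_3): lcm = y**2. S = 4/3*x - 2*y - 14/3.
  leading term x: no divisor's leading term divides it; move 4/3*x to the remainder.
  leading term y: subtract (1)·f_3 from -2*y - 14/3 → -8/3
  leading term 1: no divisor's leading term divides it; move -8/3 to the remainder.
  remainder 4/3*x - 8/3 ≠ 0; add h_5 = 4/3*x - 8/3 to the basis.

S(f_2,h_5): lcm = x**2. S = -1/3*y*z + 1/3*z**2 + 19/6*x - 19/3.
  leading term y*z: subtract (1/6*z)·f_3 from -1/3*y*z + 1/3*z**2 + 19/6*x - 19/3 → 1/3*z**2 + 19/6*x + 1/3*z - 19/3
  leading term z**2: subtract (-5/24)·f_4 from 1/3*z**2 + 19/6*x + 1/3*z - 19/3 → 19/6*x + 1/8*z - 19/3
  leading term x: subtract (19/8)·h_5 from 19/6*x + 1/8*z - 19/3 → 1/8*z
  leading term z: no divisor's leading term divides it; move 1/8*z to the remainder.
  remainder 1/8*z ≠ 0; add h_6 = 1/8*z to the basis.

The other S-polynomials (S(f_1,f_2), S(f_1,f_4), S(f_2,f_3), S(f_2,f_4), S(f_3,f_4), S(f_1,h_5), S(f_3,h_5), S(f_4,h_5), S(f_1,h_6), S(f_2,h_6), S(f_3,h_6), S(f_4,h_6), S(h_5,h_6)) all reduce to 0 modulo the current basis, so we have a Gröbner basis.
Inter-reduce: drop elements whose leading term is divisible by another's, tail-reduce, and make monic.
Reduced Gröbner basis: {x - 2, y + 1, z}.
Label its elements g_1 = x - 2, g_2 = y + 1, g_3 = z.

Reduce p = 6*x*z - 10*x - y + 19 modulo G:
  leading term x*z: subtract (6*z)·g_1 from 6*x*z - 10*x - y + 19 → -10*x - y + 12*z + 19
  leading term x: subtract (-10)·g_1 from -10*x - y + 12*z + 19 → -y + 12*z - 1
  leading term y: subtract (-1)·g_2 from -y + 12*z - 1 → 12*z
  leading term z: subtract (12)·g_3 from 12*z → 0
  normal form = 0.
Since the normal form is 0, p ∈ I.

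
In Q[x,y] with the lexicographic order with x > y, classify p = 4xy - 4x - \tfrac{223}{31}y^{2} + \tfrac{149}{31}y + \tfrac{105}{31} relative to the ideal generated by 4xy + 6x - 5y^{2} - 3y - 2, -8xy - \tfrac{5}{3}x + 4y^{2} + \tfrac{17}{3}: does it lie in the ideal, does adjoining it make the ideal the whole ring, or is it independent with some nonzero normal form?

First compute the reduced Gröbner basis of I by Buchberger's algorithm.
f_1 = 4xy + 6x - 5y^{2} - 3y - 2, LT = xy.
f_2 = -8xy - \tfrac{5}{3}x + 4y^{2} + \tfrac{17}{3}, LT = xy.

S(f_1,f_2): lcm = xy. S = \tfrac{31}{24}x - \tfrac{3}{4}y^{2} - \tfrac{3}{4}y + \tfrac{5}{24}.
  reduce S modulo (f_1, f_2):
  remainder \tfrac{31}{24}x - \tfrac{3}{4}y^{2} - \tfrac{3}{4}y + \tfrac{5}{24} ≠ 0; add h_3 = \tfrac{31}{24}x - \tfrac{3}{4}y^{2} - \tfrac{3}{4}y + \tfrac{5}{24} to the basis.

S(f_1,h_3): lcm = xy. S = \tfrac{3}{2}x + \tfrac{18}{31}y^{3} - \tfrac{83}{124}y^{2} - \tfrac{113}{124}y - \tfrac{1}{2}.
  reduce S modulo (f_1, f_2, h_3):
  remainder \tfrac{18}{31}y^{3} + \tfrac{25}{124}y^{2} - \tfrac{5}{124}y - \tfrac{23}{31} ≠ 0; add h_4 = \tfrac{18}{31}y^{3} + \tfrac{25}{124}y^{2} - \tfrac{5}{124}y - \tfrac{23}{31} to the basis.

The other S-polynomials (S(f_2,h_3), S(f_1,h_4), S(f_2,h_4), S(h_3,h_4)) all reduce to 0 modulo the current basis, so we have a Gröbner basis.
Inter-reduce: drop elements whose leading term is divisible by another's, tail-reduce, and make monic.
Reduced Gröbner basis: {x - \tfrac{18}{31}y^{2} - \tfrac{18}{31}y + \tfrac{5}{31}, y^{3} + \tfrac{25}{72}y^{2} - \tfrac{5}{72}y - \tfrac{23}{18}}.
Label its elements g_1 = x - \tfrac{18}{31}y^{2} - \tfrac{18}{31}y + \tfrac{5}{31}, g_2 = y^{3} + \tfrac{25}{72}y^{2} - \tfrac{5}{72}y - \tfrac{23}{18}.

Reduce p = 4xy - 4x - \tfrac{223}{31}y^{2} + \tfrac{149}{31}y + \tfrac{105}{31} modulo G:
  leading term xy: subtract (4y)·g_1 from 4xy - 4x - \tfrac{223}{31}y^{2} + \tfrac{149}{31}y + \tfrac{105}{31} → -4x + \tfrac{72}{31}y^{3} - \tfrac{151}{31}y^{2} + \tfrac{129}{31}y + \tfrac{105}{31}
  leading term x: subtract (-4)·g_1 from -4x + \tfrac{72}{31}y^{3} - \tfrac{151}{31}y^{2} + \tfrac{129}{31}y + \tfrac{105}{31} → \tfrac{72}{31}y^{3} - \tfrac{223}{31}y^{2} + \tfrac{57}{31}y + \tfrac{125}{31}
  leading term y^{3}: subtract (\tfrac{72}{31})·g_2 from \tfrac{72}{31}y^{3} - \tfrac{223}{31}y^{2} + \tfrac{57}{31}y + \tfrac{125}{31} → -8y^{2} + 2y + 7
  leading term y^{2}: no divisor's leading term divides it; move -8y^{2} to the remainder.
  leading term y: no divisor's leading term divides it; move 2y to the remainder.
  leading term 1: no divisor's leading term divides it; move 7 to the remainder.
  normal form = -8y^{2} + 2y + 7.
The normal form is nonzero, so p ∉ I. Since p minus its normal form lies in I, I + (p) = I + (r) where r = -8y^{2} + 2y + 7; decide whether this ideal is the whole ring.
Run Buchberger on G together with r (pairs among the g_i already reduce to 0 since G is a Gröbner basis):
g_1 = x - \tfrac{18}{31}y^{2} - \tfrac{18}{31}y + \tfrac{5}{31}, LT = x.
g_2 = y^{3} + \tfrac{25}{72}y^{2} - \tfrac{5}{72}y - \tfrac{23}{18}, LT = y^{3}.
r = -8y^{2} + 2y + 7, LT = y^{2}.

S(g_2,r): lcm = y^{3}. S = \tfrac{43}{72}y^{2} + \tfrac{29}{36}y - \tfrac{23}{18}.
  reduce S modulo (g_1, g_2, r):
  remainder \tfrac{275}{288}y - \tfrac{145}{192} ≠ 0; add m_4 = \tfrac{275}{288}y - \tfrac{145}{192} to the basis.

S(g_2,m_4): lcm = y^{3}. S = \tfrac{4507}{3960}y^{2} - \tfrac{5}{72}y - \tfrac{23}{18}.
  reduce S modulo (g_1, g_2, r, m_4):
  remainder -\tfrac{5411}{48400} ≠ 0; add m_5 = -\tfrac{5411}{48400} to the basis.

The other S-polynomials (S(g_1,g_2), S(g_1,r), S(g_1,m_4), S(r,m_4), S(g_1,m_5), S(g_2,m_5), S(r,m_5), S(m_4,m_5)) all reduce to 0 modulo the current basis, so we have a Gröbner basis.
Inter-reduce: drop elements whose leading term is divisible by another's, tail-reduce, and make monic.
Reduced Gröbner basis: {1}.
The reduced Gröbner basis of I + (p) is {1}: the ideal is the whole ring, so the enlarged system has no common solution — adjoining p is inconsistent.

Adjoining 4xy - 4x - \tfrac{223}{31}y^{2} + \tfrac{149}{31}y + \tfrac{105}{31} makes the ideal the whole ring: the system is inconsistent.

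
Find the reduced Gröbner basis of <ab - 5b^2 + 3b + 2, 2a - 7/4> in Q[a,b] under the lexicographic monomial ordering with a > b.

f_1 = ab - 5b^2 + 3b + 2, LT = ab.
f_2 = 2a - 7/4, LT = a.

S(f_1,f_2): lcm = ab. S = -5b^2 + 31/8b + 2.
  reduce S modulo (f_1, f_2):
  remainder -5b^2 + 31/8b + 2 ≠ 0; add g_3 = -5b^2 + 31/8b + 2 to the basis.

The other S-polynomials (S(f_1,g_3), S(f_2,g_3)) all reduce to 0 modulo the current basis, so we have a Gröbner basis.
Inter-reduce: drop elements whose leading term is divisible by another's, tail-reduce, and make monic.

G = {a - 7/8, b^2 - 31/40b - 2/5}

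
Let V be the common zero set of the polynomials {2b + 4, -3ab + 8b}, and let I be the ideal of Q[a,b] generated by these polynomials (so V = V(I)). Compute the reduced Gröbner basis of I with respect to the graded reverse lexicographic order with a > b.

The reduced Gröbner basis is the canonical form of the ideal for this ordering.

f_1 = 2b + 4, LT = b.
f_2 = -3ab + 8b, LT = ab.

S(f_1,f_2): lcm = ab. S = 2a + \tfrac{8}{3}b.
  reduce S modulo (f_1, f_2):
  remainder 2a - \tfrac{16}{3} ≠ 0; add g_3 = 2a - \tfrac{16}{3} to the basis.

The other S-polynomials (S(f_1,g_3), S(f_2,g_3)) all reduce to 0 modulo the current basis, so we have a Gröbner basis.
Inter-reduce: drop elements whose leading term is divisible by another's, tail-reduce, and make monic.

G = {a - \tfrac{8}{3}, b + 2}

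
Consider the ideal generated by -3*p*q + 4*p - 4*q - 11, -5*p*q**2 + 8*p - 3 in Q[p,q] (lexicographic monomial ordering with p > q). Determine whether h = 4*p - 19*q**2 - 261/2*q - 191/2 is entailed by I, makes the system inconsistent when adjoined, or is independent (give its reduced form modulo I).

First compute the reduced Gröbner basis of I by Buchberger's algorithm.
f_1 = -3*p*q + 4*p - 4*q - 11, LT = p*q.
f_2 = -5*p*q**2 + 8*p - 3, LT = p*q**2.

S(f_1,f_2): lcm = p*q**2. S = -4/3*p*q + 8/5*p + 4/3*q**2 + 11/3*q - 3/5.
  leading term p*q: subtract (4/9)·f_1 from -4/3*p*q + 8/5*p + 4/3*q**2 + 11/3*q - 3/5 → -8/45*p + 4/3*q**2 + 49/9*q + 193/45
  leading term p: no divisor's leading term divides it; move -8/45*p to the remainder.
  leading term q**2: no divisor's leading term divides it; move 4/3*q**2 to the remainder.
  leading term q: no divisor's leading term divides it; move 49/9*q to the remainder.
  leading term 1: no divisor's leading term divides it; move 193/45 to the remainder.
  remainder -8/45*p + 4/3*q**2 + 49/9*q + 193/45 ≠ 0; add k_3 = -8/45*p + 4/3*q**2 + 49/9*q + 193/45 to the basis.

S(f_1,k_3): lcm = p*q. S = -4/3*p + 15/2*q**3 + 245/8*q**2 + 611/24*q + 11/3.
  leading term p: subtract (15/2)·k_3 from -4/3*p + 15/2*q**3 + 245/8*q**2 + 611/24*q + 11/3 → 15/2*q**3 + 165/8*q**2 - 123/8*q - 57/2
  leading term q**3: no divisor's leading term divides it; move 15/2*q**3 to the remainder.
  leading term q**2: no divisor's leading term divides it; move 165/8*q**2 to the remainder.
  leading term q: no divisor's leading term divides it; move -123/8*q to the remainder.
  leading term 1: no divisor's leading term divides it; move -57/2 to the remainder.
  remainder 15/2*q**3 + 165/8*q**2 - 123/8*q - 57/2 ≠ 0; add k_4 = 15/2*q**3 + 165/8*q**2 - 123/8*q - 57/2 to the basis.

The other S-polynomials (S(f_2,k_3), S(f_1,k_4), S(f_2,k_4), S(k_3,k_4)) all reduce to 0 modulo the current basis, so we have a Gröbner basis.
Inter-reduce: drop elements whose leading term is divisible by another's, tail-reduce, and make monic.
Reduced Gröbner basis: {p - 15/2*q**2 - 245/8*q - 193/8, q**3 + 11/4*q**2 - 41/20*q - 19/5}.
Label its elements g_1 = p - 15/2*q**2 - 245/8*q - 193/8, g_2 = q**3 + 11/4*q**2 - 41/20*q - 19/5.

Reduce h = 4*p - 19*q**2 - 261/2*q - 191/2 modulo G:
  leading term p: subtract (4)·g_1 from 4*p - 19*q**2 - 261/2*q - 191/2 → 11*q**2 - 8*q + 1
  leading term q**2: no divisor's leading term divides it; move 11*q**2 to the remainder.
  leading term q: no divisor's leading term divides it; move -8*q to the remainder.
  leading term 1: no divisor's leading term divides it; move 1 to the remainder.
  normal form = 11*q**2 - 8*q + 1.
The normal form is nonzero, so h ∉ I. Since h minus its normal form lies in I, I + (h) = I + (r) where r = 11*q**2 - 8*q + 1; decide whether this ideal is the whole ring.
Run Buchberger on G together with r (pairs among the g_i already reduce to 0 since G is a Gröbner basis):
g_1 = p - 15/2*q**2 - 245/8*q - 193/8, LT = p.
g_2 = q**3 + 11/4*q**2 - 41/20*q - 19/5, LT = q**3.
r = 11*q**2 - 8*q + 1, LT = q**2.

S(g_2,r): lcm = q**3. S = 153/44*q**2 - 471/220*q - 19/5.
  leading term q**2: subtract (153/484)·r from 153/44*q**2 - 471/220*q - 19/5 → 939/2420*q - 9961/2420
  leading term q: no divisor's leading term divides it; move 939/2420*q to the remainder.
  leading term 1: no divisor's leading term divides it; move -9961/2420 to the remainder.
  remainder 939/2420*q - 9961/2420 ≠ 0; add m_4 = 939/2420*q - 9961/2420 to the basis.

S(g_2,m_4): lcm = q**3. S = 50173/3756*q**2 - 41/20*q - 19/5.
  leading term q**2: subtract (50173/41316)·r from 50173/3756*q**2 - 41/20*q - 19/5 → 1583431/206580*q - 1035869/206580
  leading term q: subtract (17417741/881721)·m_4 from 1583431/206580*q - 1035869/206580 → 67272160/881721
  leading term 1: no divisor's leading term divides it; move 67272160/881721 to the remainder.
  remainder 67272160/881721 ≠ 0; add m_5 = 67272160/881721 to the basis.

The other S-polynomials (S(g_1,g_2), S(g_1,r), S(g_1,m_4), S(r,m_4), S(g_1,m_5), S(g_2,m_5), S(r,m_5), S(m_4,m_5)) all reduce to 0 modulo the current basis, so we have a Gröbner basis.
Inter-reduce: drop elements whose leading term is divisible by another's, tail-reduce, and make monic.
Reduced Gröbner basis: {1}.
The reduced Gröbner basis of I + (h) is {1}: the ideal is the whole ring, so the enlarged system has no common solution — adjoining h is inconsistent.

Adjoining 4*p - 19*q**2 - 261/2*q - 191/2 makes the ideal the whole ring: the system is inconsistent.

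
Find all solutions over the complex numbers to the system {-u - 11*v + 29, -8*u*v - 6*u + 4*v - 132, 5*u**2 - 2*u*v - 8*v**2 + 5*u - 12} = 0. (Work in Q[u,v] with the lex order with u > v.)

Compute a lex Gröbner basis by Buchberger's algorithm.
f_1 = -u - 11*v + 29, LT = u.
f_2 = -8*u*v - 6*u + 4*v - 132, LT = u*v.
f_3 = 5*u**2 - 2*u*v + 5*u - 8*v**2 - 12, LT = u**2.

S(f_1,f_2): lcm = u*v. S = -3/4*u + 11*v**2 - 57/2*v - 33/2.
  leading term u: subtract (3/4)·f_1 from -3/4*u + 11*v**2 - 57/2*v - 33/2 → 11*v**2 - 81/4*v - 153/4
  leading term v**2: no divisor's leading term divides it; move 11*v**2 to the remainder.
  leading term v: no divisor's leading term divides it; move -81/4*v to the remainder.
  leading term 1: no divisor's leading term divides it; move -153/4 to the remainder.
  remainder 11*v**2 - 81/4*v - 153/4 ≠ 0; add h_4 = 11*v**2 - 81/4*v - 153/4 to the basis.

S(f_1,f_3): lcm = u**2. S = 57/5*u*v - 30*u + 8/5*v**2 + 12/5.
  leading term u*v: subtract (-57/5*v)·f_1 from 57/5*u*v - 30*u + 8/5*v**2 + 12/5 → -30*u - 619/5*v**2 + 1653/5*v + 12/5
  leading term u: subtract (30)·f_1 from -30*u - 619/5*v**2 + 1653/5*v + 12/5 → -619/5*v**2 + 3303/5*v - 4338/5
  leading term v**2: subtract (-619/55)·h_4 from -619/5*v**2 + 3303/5*v - 4338/5 → 95193/220*v - 285579/220
  leading term v: no divisor's leading term divides it; move 95193/220*v to the remainder.
  leading term 1: no divisor's leading term divides it; move -285579/220 to the remainder.
  remainder 95193/220*v - 285579/220 ≠ 0; add h_5 = 95193/220*v - 285579/220 to the basis.

The other S-polynomials (S(f_2,f_3), S(f_1,h_4), S(f_2,h_4), S(f_3,h_4), S(f_1,h_5), S(f_2,h_5), S(f_3,h_5), S(h_4,h_5)) all reduce to 0 modulo the current basis, so we have a Gröbner basis.
Inter-reduce: drop elements whose leading term is divisible by another's, tail-reduce, and make monic.
Reduced Gröbner basis: {u + 4, v - 3}.

A lex Gröbner basis eliminates variables successively. Here v - 3 depends only on v, with roots {3}; lifting each root through the earlier basis elements recovers the full solutions.
  v = 3: the earlier basis element becomes u + 4 = 0, giving u = -4 — point (-4, 3).
Each listed point satisfies every original equation (direct substitution).

{(-4, 3)}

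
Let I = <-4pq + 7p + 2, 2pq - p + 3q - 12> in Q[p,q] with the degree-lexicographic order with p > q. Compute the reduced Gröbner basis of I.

G = {q^2 - 65/12q + 41/6, p + 6/5q - 22/5}

f_1 = -4pq + 7p + 2, LT = pq.
f_2 = 2pq - p + 3q - 12, LT = pq.

S(f_1,f_2): lcm = pq. S = -5/4p - 3/2q + 11/2.
  leading term p: no divisor's leading term divides it; move -5/4p to the remainder.
  leading term q: no divisor's leading term divides it; move -3/2q to the remainder.
  leading term 1: no divisor's leading term divides it; move 11/2 to the remainder.
  remainder -5/4p - 3/2q + 11/2 ≠ 0; add g_3 = -5/4p - 3/2q + 11/2 to the basis.

S(f_1,g_3): lcm = pq. S = -6/5q^2 - 7/4p + 22/5q - 1/2.
  leading term q^2: no divisor's leading term divides it; move -6/5q^2 to the remainder.
  leading term p: subtract (7/5)·g_3 from -7/4p + 22/5q - 1/2 → 13/2q - 41/5
  leading term q: no divisor's leading term divides it; move 13/2q to the remainder.
  leading term 1: no divisor's leading term divides it; move -41/5 to the remainder.
  remainder -6/5q^2 + 13/2q - 41/5 ≠ 0; add g_4 = -6/5q^2 + 13/2q - 41/5 to the basis.

The other S-polynomials (S(f_2,g_3), S(f_1,g_4), S(f_2,g_4), S(g_3,g_4)) all reduce to 0 modulo the current basis, so we have a Gröbner basis.
Inter-reduce: drop elements whose leading term is divisible by another's, tail-reduce, and make monic.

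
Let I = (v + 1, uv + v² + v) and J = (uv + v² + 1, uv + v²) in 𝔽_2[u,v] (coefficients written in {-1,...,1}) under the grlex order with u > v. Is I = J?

No, the ideals differ.

Two ideals are equal iff their reduced Gröbner bases coincide (the reduced basis is unique for a fixed ordering).
Buchberger on the first generating set:
f_1 = v + 1, LT = v.
f_2 = uv + v² + v, LT = uv.

S(f_1,f_2): lcm = uv. S = v² + u + v.
  leading term v²: subtract (v)·f_1 from v² + u + v → u
  leading term u: no divisor's leading term divides it; move u to the remainder.
  remainder u ≠ 0; add g_3 = u to the basis.

The other S-polynomials (S(f_1,g_3), S(f_2,g_3)) all reduce to 0 modulo the current basis, so we have a Gröbner basis.
Inter-reduce: drop elements whose leading term is divisible by another's, tail-reduce, and make monic.
Reduced Gröbner basis: {u, v + 1}.

Buchberger on the second generating set:
h_1 = uv + v² + 1, LT = uv.
h_2 = uv + v², LT = uv.

S(h_1,h_2): lcm = uv. S = 1.
  leading term 1: no divisor's leading term divides it; move 1 to the remainder.
  remainder 1 ≠ 0; add k_3 = 1 to the basis.

The other S-polynomials (S(h_1,k_3), S(h_2,k_3)) all reduce to 0 modulo the current basis, so we have a Gröbner basis.
Inter-reduce: drop elements whose leading term is divisible by another's, tail-reduce, and make monic.
Reduced Gröbner basis: {1}.

These differ, so the ideals are not equal.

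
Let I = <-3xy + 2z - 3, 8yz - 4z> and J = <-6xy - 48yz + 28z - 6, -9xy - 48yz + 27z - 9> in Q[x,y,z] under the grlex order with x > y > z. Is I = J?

Equality of ideals is decidable: compute both reduced Gröbner bases (unique for the ordering) and check whether they agree.
Buchberger on the first generating set:
f_1 = -3xy + 2z - 3, LT = xy.
f_2 = 8yz - 4z, LT = yz.

S(f_1,f_2): lcm = xyz. S = 1/2xz - 2/3z^2 + z.
  leading term xz: no divisor's leading term divides it; move 1/2xz to the remainder.
  leading term z^2: no divisor's leading term divides it; move -2/3z^2 to the remainder.
  leading term z: no divisor's leading term divides it; move z to the remainder.
  remainder 1/2xz - 2/3z^2 + z ≠ 0; add g_3 = 1/2xz - 2/3z^2 + z to the basis.

The other S-polynomials (S(f_1,g_3), S(f_2,g_3)) all reduce to 0 modulo the current basis, so we have a Gröbner basis.
Inter-reduce: drop elements whose leading term is divisible by another's, tail-reduce, and make monic.
Reduced Gröbner basis: {xy - 2/3z + 1, xz - 4/3z^2 + 2z, yz - 1/2z}.

Buchberger on the second generating set:
h_1 = -6xy - 48yz + 28z - 6, LT = xy.
h_2 = -9xy - 48yz + 27z - 9, LT = xy.

S(h_1,h_2): lcm = xy. S = 8/3yz - 5/3z.
  leading term yz: no divisor's leading term divides it; move 8/3yz to the remainder.
  leading term z: no divisor's leading term divides it; move -5/3z to the remainder.
  remainder 8/3yz - 5/3z ≠ 0; add k_3 = 8/3yz - 5/3z to the basis.

S(h_1,k_3): lcm = xyz. S = 8yz^2 + 5/8xz - 14/3z^2 + z.
  leading term yz^2: subtract (3z)·k_3 from 8yz^2 + 5/8xz - 14/3z^2 + z → 5/8xz + 1/3z^2 + z
  leading term xz: no divisor's leading term divides it; move 5/8xz to the remainder.
  leading term z^2: no divisor's leading term divides it; move 1/3z^2 to the remainder.
  leading term z: no divisor's leading term divides it; move z to the remainder.
  remainder 5/8xz + 1/3z^2 + z ≠ 0; add k_4 = 5/8xz + 1/3z^2 + z to the basis.

The other S-polynomials (S(h_2,k_3), S(h_1,k_4), S(h_2,k_4), S(k_3,k_4)) all reduce to 0 modulo the current basis, so we have a Gröbner basis.
Inter-reduce: drop elements whose leading term is divisible by another's, tail-reduce, and make monic.
Reduced Gröbner basis: {xy + 1/3z + 1, xz + 8/15z^2 + 8/5z, yz - 5/8z}.

Since the reduced bases disagree, the two ideals are not the same.

No, the ideals differ.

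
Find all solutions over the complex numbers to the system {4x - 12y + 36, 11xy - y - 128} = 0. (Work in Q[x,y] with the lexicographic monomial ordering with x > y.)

{(-131/11, -32/33), (3, 4)}

Compute a lex Gröbner basis by Buchberger's algorithm.
f_1 = 4x - 12y + 36, LT = x.
f_2 = 11xy - y - 128, LT = xy.

S(f_1,f_2): lcm = xy. S = -3y^2 + 100/11y + 128/11.
  leading term y^2: no divisor's leading term divides it; move -3y^2 to the remainder.
  leading term y: no divisor's leading term divides it; move 100/11y to the remainder.
  leading term 1: no divisor's leading term divides it; move 128/11 to the remainder.
  remainder -3y^2 + 100/11y + 128/11 ≠ 0; add h_3 = -3y^2 + 100/11y + 128/11 to the basis.

The other S-polynomials (S(f_1,h_3), S(f_2,h_3)) all reduce to 0 modulo the current basis, so we have a Gröbner basis.
Inter-reduce: drop elements whose leading term is divisible by another's, tail-reduce, and make monic.
Reduced Gröbner basis: {x - 3y + 9, y^2 - 100/33y - 128/33}.

The lex basis is triangular: the last element involves only y. Solving y^2 - 100/33y - 128/33 = 0 gives y ∈ {-32/33, 4}; substituting each value into the earlier elements determines the remaining variables.
  y = -32/33: the earlier basis element becomes x + 131/11 = 0, giving x = -131/11 — point (-131/11, -32/33).
  y = 4: the earlier basis element becomes x - 3 = 0, giving x = 3 — point (3, 4).
Substituting each solution back into the original system confirms all equations vanish.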